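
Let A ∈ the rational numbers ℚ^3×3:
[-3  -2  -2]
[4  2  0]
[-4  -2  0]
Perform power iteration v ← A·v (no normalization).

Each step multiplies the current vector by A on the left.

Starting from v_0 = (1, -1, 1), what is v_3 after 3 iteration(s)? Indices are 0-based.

v_3 = (-27, 20, -20)

v_0 = (1, -1, 1).
v_1 = A·v_0 = (-3, 2, -2).
v_2 = A·v_1 = (9, -8, 8).
v_3 = A·v_2 = (-27, 20, -20).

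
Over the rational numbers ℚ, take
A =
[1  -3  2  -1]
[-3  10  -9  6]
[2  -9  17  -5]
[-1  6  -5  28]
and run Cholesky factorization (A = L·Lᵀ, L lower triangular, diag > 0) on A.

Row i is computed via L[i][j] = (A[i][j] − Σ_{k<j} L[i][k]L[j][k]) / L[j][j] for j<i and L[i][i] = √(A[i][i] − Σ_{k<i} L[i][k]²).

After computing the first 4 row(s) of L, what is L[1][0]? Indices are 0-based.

Step 1: L[0][0] = √(1) = 1.
  L[1][0] = (-3) / L[0][0] = -3.
Step 2: L[1][1] = √(1) = 1.
  L[2][0] = (2) / L[0][0] = 2.
  L[2][1] = (-3) / L[1][1] = -3.
Step 3: L[2][2] = √(4) = 2.
  L[3][0] = (-1) / L[0][0] = -1.
  L[3][1] = (3) / L[1][1] = 3.
  L[3][2] = (6) / L[2][2] = 3.
Step 4: L[3][3] = √(9) = 3.

L[1][0] = -3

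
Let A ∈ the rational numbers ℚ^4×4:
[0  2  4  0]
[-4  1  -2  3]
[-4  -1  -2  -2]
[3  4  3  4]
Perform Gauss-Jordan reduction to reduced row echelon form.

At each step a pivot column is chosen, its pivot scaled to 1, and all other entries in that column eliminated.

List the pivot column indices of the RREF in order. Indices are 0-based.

pivot columns: 0, 1, 2, 3

pivot(0,0): swap R0↔R1
pivot(0,0)=-4: scale R0 → (1, -1/4, 1/2, -3/4)
  clear (2,0): R2 −= (-4)R0 → (0, -2, 0, -5)
  clear (3,0): R3 −= (3)R0 → (0, 19/4, 3/2, 25/4)
pivot(1,1)=2: scale R1 → (0, 1, 2, 0)
  clear (0,1): R0 −= (-1/4)R1 → (1, 0, 1, -3/4)
  clear (2,1): R2 −= (-2)R1 → (0, 0, 4, -5)
  clear (3,1): R3 −= (19/4)R1 → (0, 0, -8, 25/4)
pivot(2,2)=4: scale R2 → (0, 0, 1, -5/4)
  clear (0,2): R0 −= (1)R2 → (1, 0, 0, 1/2)
  clear (1,2): R1 −= (2)R2 → (0, 1, 0, 5/2)
  clear (3,2): R3 −= (-8)R2 → (0, 0, 0, -15/4)
pivot(3,3)=-15/4: scale R3 → (0, 0, 0, 1)
  clear (0,3): R0 −= (1/2)R3 → (1, 0, 0, 0)
  clear (1,3): R1 −= (5/2)R3 → (0, 1, 0, 0)
  clear (2,3): R2 −= (-5/4)R3 → (0, 0, 1, 0)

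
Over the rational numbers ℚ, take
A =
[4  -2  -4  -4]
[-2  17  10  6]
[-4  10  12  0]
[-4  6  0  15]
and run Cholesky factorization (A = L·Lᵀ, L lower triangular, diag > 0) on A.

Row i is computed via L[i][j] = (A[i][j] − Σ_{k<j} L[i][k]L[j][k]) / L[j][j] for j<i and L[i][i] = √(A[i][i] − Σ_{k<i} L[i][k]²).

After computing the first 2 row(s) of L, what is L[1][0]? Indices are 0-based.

Step 1: L[0][0] = √(4) = 2.
  L[1][0] = (-2) / L[0][0] = -1.
Step 2: L[1][1] = √(16) = 4.

L[1][0] = -1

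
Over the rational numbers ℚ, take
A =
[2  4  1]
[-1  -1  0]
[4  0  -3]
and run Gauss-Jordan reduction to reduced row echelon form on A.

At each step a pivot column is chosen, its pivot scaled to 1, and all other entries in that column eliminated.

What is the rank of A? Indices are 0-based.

[1] R0 /= 2  ⇒  (1, 2, 1/2)
     R1 -= -1·R0  ⇒  (0, 1, 1/2)
     R2 -= 4·R0  ⇒  (0, -8, -5)
[2] R1 /= 1  ⇒  (0, 1, 1/2)
     R0 -= 2·R1  ⇒  (1, 0, -1/2)
     R2 -= -8·R1  ⇒  (0, 0, -1)
[3] R2 /= -1  ⇒  (0, 0, 1)
     R0 -= -1/2·R2  ⇒  (1, 0, 0)
     R1 -= 1/2·R2  ⇒  (0, 1, 0)

rank = 3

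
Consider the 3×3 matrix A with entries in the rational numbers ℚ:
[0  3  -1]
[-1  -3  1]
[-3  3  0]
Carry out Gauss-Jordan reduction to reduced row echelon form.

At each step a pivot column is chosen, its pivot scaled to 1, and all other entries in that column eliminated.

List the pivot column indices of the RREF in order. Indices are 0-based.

[1] R0 <-> R1
[1] R0 /= -1  ⇒  (1, 3, -1)
     R2 -= -3·R0  ⇒  (0, 12, -3)
[2] R1 /= 3  ⇒  (0, 1, -1/3)
     R0 -= 3·R1  ⇒  (1, 0, 0)
     R2 -= 12·R1  ⇒  (0, 0, 1)
[3] R2 /= 1  ⇒  (0, 0, 1)
     R1 -= -1/3·R2  ⇒  (0, 1, 0)

pivot columns: 0, 1, 2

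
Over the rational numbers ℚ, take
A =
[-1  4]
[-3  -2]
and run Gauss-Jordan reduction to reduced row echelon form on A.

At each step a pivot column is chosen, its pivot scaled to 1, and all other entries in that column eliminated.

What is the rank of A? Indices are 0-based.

rank = 2

[1] R0 /= -1  ⇒  (1, -4)
     R1 -= -3·R0  ⇒  (0, -14)
[2] R1 /= -14  ⇒  (0, 1)
     R0 -= -4·R1  ⇒  (1, 0)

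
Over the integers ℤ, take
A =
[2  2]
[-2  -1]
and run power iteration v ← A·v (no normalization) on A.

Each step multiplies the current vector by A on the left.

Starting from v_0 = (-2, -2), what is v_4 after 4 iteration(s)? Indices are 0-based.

v_0 = (-2, -2).
v_1 = A·v_0 = (-8, 6).
v_2 = A·v_1 = (-4, 10).
v_3 = A·v_2 = (12, -2).
v_4 = A·v_3 = (20, -22).

v_4 = (20, -22)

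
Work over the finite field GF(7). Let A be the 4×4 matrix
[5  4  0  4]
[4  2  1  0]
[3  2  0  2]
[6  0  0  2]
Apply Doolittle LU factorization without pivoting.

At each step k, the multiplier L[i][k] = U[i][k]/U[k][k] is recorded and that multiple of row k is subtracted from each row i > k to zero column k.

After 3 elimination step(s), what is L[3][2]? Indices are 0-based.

k=0: U[0][0]=5
  eliminate (1,0): mult=5, new row 1: (0, 3, 1, 1); set L[1][0]=5
  eliminate (2,0): mult=2, new row 2: (0, 1, 0, 1); set L[2][0]=2
  eliminate (3,0): mult=4, new row 3: (0, 5, 0, 0); set L[3][0]=4
k=1: U[1][1]=3
  eliminate (2,1): mult=5, new row 2: (0, 0, 2, 3); set L[2][1]=5
  eliminate (3,1): mult=4, new row 3: (0, 0, 3, 3); set L[3][1]=4
k=2: U[2][2]=2
  eliminate (3,2): mult=5, new row 3: (0, 0, 0, 2); set L[3][2]=5

L[3][2] = 5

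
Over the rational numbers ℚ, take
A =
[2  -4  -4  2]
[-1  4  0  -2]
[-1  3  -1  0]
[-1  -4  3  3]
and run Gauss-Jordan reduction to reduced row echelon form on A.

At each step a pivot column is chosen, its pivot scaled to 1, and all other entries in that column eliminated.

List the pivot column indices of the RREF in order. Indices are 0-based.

[1] R0 /= 2  ⇒  (1, -2, -2, 1)
     R1 -= -1·R0  ⇒  (0, 2, -2, -1)
     R2 -= -1·R0  ⇒  (0, 1, -3, 1)
     R3 -= -1·R0  ⇒  (0, -6, 1, 4)
[2] R1 /= 2  ⇒  (0, 1, -1, -1/2)
     R0 -= -2·R1  ⇒  (1, 0, -4, 0)
     R2 -= 1·R1  ⇒  (0, 0, -2, 3/2)
     R3 -= -6·R1  ⇒  (0, 0, -5, 1)
[3] R2 /= -2  ⇒  (0, 0, 1, -3/4)
     R0 -= -4·R2  ⇒  (1, 0, 0, -3)
     R1 -= -1·R2  ⇒  (0, 1, 0, -5/4)
     R3 -= -5·R2  ⇒  (0, 0, 0, -11/4)
[4] R3 /= -11/4  ⇒  (0, 0, 0, 1)
     R0 -= -3·R3  ⇒  (1, 0, 0, 0)
     R1 -= -5/4·R3  ⇒  (0, 1, 0, 0)
     R2 -= -3/4·R3  ⇒  (0, 0, 1, 0)

pivot columns: 0, 1, 2, 3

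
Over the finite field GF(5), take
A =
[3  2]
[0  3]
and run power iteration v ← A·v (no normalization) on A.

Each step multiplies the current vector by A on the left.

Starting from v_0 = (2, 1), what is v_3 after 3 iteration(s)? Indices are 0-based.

v_0 = (2, 1).
v_1 = A·v_0 = (3, 3).
v_2 = A·v_1 = (0, 4).
v_3 = A·v_2 = (3, 2).

v_3 = (3, 2)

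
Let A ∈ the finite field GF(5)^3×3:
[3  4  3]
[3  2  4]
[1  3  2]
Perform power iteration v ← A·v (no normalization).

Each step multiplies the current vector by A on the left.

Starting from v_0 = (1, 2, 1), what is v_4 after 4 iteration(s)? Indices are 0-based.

v_4 = (2, 2, 2)

v_0 = (1, 2, 1).
v_1 = A·v_0 = (4, 1, 4).
v_2 = A·v_1 = (3, 0, 0).
v_3 = A·v_2 = (4, 4, 3).
v_4 = A·v_3 = (2, 2, 2).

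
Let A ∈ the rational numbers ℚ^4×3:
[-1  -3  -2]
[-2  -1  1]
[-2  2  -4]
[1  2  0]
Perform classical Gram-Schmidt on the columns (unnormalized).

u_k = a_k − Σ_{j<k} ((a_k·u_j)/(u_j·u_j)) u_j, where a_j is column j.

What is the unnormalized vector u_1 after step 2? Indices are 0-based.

u_1 = (-27/10, -2/5, 13/5, 17/10)

Step 1: u_0 = a_0 = (-1, -2, -2, 1).
Step 2: u_1 = a_1 − (3/10)·u_0 = (-27/10, -2/5, 13/5, 17/10).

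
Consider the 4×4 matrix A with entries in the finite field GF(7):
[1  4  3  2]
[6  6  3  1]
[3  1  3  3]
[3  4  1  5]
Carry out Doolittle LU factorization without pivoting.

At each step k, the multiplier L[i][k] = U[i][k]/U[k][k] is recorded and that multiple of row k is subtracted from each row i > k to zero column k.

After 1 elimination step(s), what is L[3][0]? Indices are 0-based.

[col 0] pivot 1
  R1 -= 6*R0 → (0, 3, 6, 3)  (L[1][0] := 6)
  R2 -= 3*R0 → (0, 3, 1, 4)  (L[2][0] := 3)
  R3 -= 3*R0 → (0, 6, 6, 6)  (L[3][0] := 3)

L[3][0] = 3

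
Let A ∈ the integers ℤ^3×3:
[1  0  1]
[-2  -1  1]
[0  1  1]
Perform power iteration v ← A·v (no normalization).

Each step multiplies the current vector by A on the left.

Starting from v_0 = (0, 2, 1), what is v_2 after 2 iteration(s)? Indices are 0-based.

v_2 = (4, 2, 2)

v_0 = (0, 2, 1).
v_1 = A·v_0 = (1, -1, 3).
v_2 = A·v_1 = (4, 2, 2).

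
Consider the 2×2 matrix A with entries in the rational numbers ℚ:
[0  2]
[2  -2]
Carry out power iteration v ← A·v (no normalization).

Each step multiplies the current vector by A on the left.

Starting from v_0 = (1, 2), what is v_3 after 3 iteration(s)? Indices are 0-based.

v_3 = (24, -32)

v_0 = (1, 2).
v_1 = A·v_0 = (4, -2).
v_2 = A·v_1 = (-4, 12).
v_3 = A·v_2 = (24, -32).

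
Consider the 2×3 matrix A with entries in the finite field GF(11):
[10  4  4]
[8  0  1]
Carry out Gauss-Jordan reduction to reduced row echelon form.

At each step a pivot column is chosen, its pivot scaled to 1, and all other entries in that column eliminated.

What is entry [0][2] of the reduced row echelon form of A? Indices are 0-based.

[1] R0 /= 10  ⇒  (1, 7, 7)
     R1 -= 8·R0  ⇒  (0, 10, 0)
[2] R1 /= 10  ⇒  (0, 1, 0)
     R0 -= 7·R1  ⇒  (1, 0, 7)

M[0][2] = 7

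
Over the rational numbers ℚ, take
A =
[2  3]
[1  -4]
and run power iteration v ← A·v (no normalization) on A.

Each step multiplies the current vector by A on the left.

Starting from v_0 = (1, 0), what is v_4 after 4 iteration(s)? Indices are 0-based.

v_0 = (1, 0).
v_1 = A·v_0 = (2, 1).
v_2 = A·v_1 = (7, -2).
v_3 = A·v_2 = (8, 15).
v_4 = A·v_3 = (61, -52).

v_4 = (61, -52)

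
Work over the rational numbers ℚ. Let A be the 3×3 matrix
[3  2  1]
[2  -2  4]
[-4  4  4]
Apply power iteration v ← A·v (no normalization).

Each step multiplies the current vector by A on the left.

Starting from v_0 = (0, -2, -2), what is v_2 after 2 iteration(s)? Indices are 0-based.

v_0 = (0, -2, -2).
v_1 = A·v_0 = (-6, -4, -16).
v_2 = A·v_1 = (-42, -68, -56).

v_2 = (-42, -68, -56)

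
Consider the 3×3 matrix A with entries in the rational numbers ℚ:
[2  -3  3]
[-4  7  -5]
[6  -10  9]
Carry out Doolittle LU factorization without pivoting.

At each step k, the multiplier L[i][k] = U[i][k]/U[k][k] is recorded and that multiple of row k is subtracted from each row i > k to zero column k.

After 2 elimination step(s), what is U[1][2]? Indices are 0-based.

U[1][2] = 1

k=0: U[0][0]=2
  eliminate (1,0): mult=-2, new row 1: (0, 1, 1); set L[1][0]=-2
  eliminate (2,0): mult=3, new row 2: (0, -1, 0); set L[2][0]=3
k=1: U[1][1]=1
  eliminate (2,1): mult=-1, new row 2: (0, 0, 1); set L[2][1]=-1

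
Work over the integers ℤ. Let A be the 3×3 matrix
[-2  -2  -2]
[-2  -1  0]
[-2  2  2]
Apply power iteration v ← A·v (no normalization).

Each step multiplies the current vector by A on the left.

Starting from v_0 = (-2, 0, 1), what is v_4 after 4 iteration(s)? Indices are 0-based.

v_4 = (-304, -120, 176)

v_0 = (-2, 0, 1).
v_1 = A·v_0 = (2, 4, 6).
v_2 = A·v_1 = (-24, -8, 16).
v_3 = A·v_2 = (32, 56, 64).
v_4 = A·v_3 = (-304, -120, 176).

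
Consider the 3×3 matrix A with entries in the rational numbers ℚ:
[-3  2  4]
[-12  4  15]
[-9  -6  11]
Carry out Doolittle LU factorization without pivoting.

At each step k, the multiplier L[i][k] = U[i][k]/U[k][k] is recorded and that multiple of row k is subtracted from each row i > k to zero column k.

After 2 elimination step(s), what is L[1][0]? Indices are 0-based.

[col 0] pivot -3
  R1 -= 4*R0 → (0, -4, -1)  (L[1][0] := 4)
  R2 -= 3*R0 → (0, -12, -1)  (L[2][0] := 3)
[col 1] pivot -4
  R2 -= 3*R1 → (0, 0, 2)  (L[2][1] := 3)

L[1][0] = 4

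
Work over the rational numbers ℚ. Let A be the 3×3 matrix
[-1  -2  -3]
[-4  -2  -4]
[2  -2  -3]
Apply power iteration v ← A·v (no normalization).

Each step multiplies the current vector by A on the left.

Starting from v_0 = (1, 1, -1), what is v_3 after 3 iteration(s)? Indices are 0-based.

v_0 = (1, 1, -1).
v_1 = A·v_0 = (0, -2, 3).
v_2 = A·v_1 = (-5, -8, -5).
v_3 = A·v_2 = (36, 56, 21).

v_3 = (36, 56, 21)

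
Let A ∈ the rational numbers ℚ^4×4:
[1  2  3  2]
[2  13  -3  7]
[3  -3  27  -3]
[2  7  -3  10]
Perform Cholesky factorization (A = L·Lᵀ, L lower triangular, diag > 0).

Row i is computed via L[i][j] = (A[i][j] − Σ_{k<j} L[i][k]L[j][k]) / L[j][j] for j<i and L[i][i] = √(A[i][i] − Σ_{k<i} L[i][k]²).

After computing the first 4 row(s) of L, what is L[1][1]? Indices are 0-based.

Step 1: L[0][0] = √(1) = 1.
  L[1][0] = (2) / L[0][0] = 2.
Step 2: L[1][1] = √(9) = 3.
  L[2][0] = (3) / L[0][0] = 3.
  L[2][1] = (-9) / L[1][1] = -3.
Step 3: L[2][2] = √(9) = 3.
  L[3][0] = (2) / L[0][0] = 2.
  L[3][1] = (3) / L[1][1] = 1.
  L[3][2] = (-6) / L[2][2] = -2.
Step 4: L[3][3] = √(1) = 1.

L[1][1] = 3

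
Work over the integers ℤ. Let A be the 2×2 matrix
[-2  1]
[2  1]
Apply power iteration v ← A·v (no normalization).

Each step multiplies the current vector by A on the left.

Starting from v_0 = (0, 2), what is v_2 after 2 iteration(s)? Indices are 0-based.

v_2 = (-2, 6)

v_0 = (0, 2).
v_1 = A·v_0 = (2, 2).
v_2 = A·v_1 = (-2, 6).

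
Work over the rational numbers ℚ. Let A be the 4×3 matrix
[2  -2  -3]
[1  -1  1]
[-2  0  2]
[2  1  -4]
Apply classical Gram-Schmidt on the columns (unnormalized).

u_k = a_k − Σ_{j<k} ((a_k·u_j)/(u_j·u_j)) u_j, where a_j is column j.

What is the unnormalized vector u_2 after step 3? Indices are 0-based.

Step 1: u_0 = a_0 = (2, 1, -2, 2).
Step 2: u_1 = a_1 − (-3/13)·u_0 = (-20/13, -10/13, -6/13, 19/13).
Step 3: u_2 = a_2 − (-17/13)·u_0 − (-38/69)·u_1 = (-85/69, 130/69, -20/23, -40/69).

u_2 = (-85/69, 130/69, -20/23, -40/69)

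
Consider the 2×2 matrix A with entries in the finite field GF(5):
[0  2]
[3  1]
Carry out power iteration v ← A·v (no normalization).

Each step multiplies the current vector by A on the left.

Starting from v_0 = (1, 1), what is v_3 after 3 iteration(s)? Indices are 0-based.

v_3 = (0, 4)

v_0 = (1, 1).
v_1 = A·v_0 = (2, 4).
v_2 = A·v_1 = (3, 0).
v_3 = A·v_2 = (0, 4).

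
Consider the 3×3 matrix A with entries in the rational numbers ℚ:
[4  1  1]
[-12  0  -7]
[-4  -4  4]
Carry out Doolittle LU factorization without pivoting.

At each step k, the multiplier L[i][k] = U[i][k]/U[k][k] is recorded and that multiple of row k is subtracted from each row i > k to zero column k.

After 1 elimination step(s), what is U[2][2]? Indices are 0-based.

U[2][2] = 5

k=0: U[0][0]=4
  eliminate (1,0): mult=-3, new row 1: (0, 3, -4); set L[1][0]=-3
  eliminate (2,0): mult=-1, new row 2: (0, -3, 5); set L[2][0]=-1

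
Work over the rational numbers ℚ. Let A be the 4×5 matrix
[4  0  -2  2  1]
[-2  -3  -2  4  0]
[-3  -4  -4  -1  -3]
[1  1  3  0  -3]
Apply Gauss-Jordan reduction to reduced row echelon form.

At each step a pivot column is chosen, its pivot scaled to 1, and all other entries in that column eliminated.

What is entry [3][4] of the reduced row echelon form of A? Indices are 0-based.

step 1: normalize row 0 (÷4) = (1, 0, -1/2, 1/2, 1/4)
  row 1: subtract -2×row0 = (0, -3, -3, 5, 1/2)
  row 2: subtract -3×row0 = (0, -4, -11/2, 1/2, -9/4)
  row 3: subtract 1×row0 = (0, 1, 7/2, -1/2, -13/4)
step 2: normalize row 1 (÷-3) = (0, 1, 1, -5/3, -1/6)
  row 2: subtract -4×row1 = (0, 0, -3/2, -37/6, -35/12)
  row 3: subtract 1×row1 = (0, 0, 5/2, 7/6, -37/12)
step 3: normalize row 2 (÷-3/2) = (0, 0, 1, 37/9, 35/18)
  row 0: subtract -1/2×row2 = (1, 0, 0, 23/9, 11/9)
  row 1: subtract 1×row2 = (0, 1, 0, -52/9, -19/9)
  row 3: subtract 5/2×row2 = (0, 0, 0, -82/9, -143/18)
step 4: normalize row 3 (÷-82/9) = (0, 0, 0, 1, 143/164)
  row 0: subtract 23/9×row3 = (1, 0, 0, 0, -165/164)
  row 1: subtract -52/9×row3 = (0, 1, 0, 0, 120/41)
  row 2: subtract 37/9×row3 = (0, 0, 1, 0, -269/164)

M[3][4] = 143/164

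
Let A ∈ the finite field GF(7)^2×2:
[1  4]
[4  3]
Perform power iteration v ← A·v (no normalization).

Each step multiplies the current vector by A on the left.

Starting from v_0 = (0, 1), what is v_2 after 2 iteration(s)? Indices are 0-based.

v_2 = (2, 4)

v_0 = (0, 1).
v_1 = A·v_0 = (4, 3).
v_2 = A·v_1 = (2, 4).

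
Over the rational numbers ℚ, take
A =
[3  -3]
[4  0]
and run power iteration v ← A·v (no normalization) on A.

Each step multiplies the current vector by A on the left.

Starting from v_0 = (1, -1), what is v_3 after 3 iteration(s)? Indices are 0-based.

v_3 = (-54, 24)

v_0 = (1, -1).
v_1 = A·v_0 = (6, 4).
v_2 = A·v_1 = (6, 24).
v_3 = A·v_2 = (-54, 24).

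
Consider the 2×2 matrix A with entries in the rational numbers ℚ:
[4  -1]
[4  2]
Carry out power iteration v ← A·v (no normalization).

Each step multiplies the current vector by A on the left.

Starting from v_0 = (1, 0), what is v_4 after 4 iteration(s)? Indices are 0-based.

v_4 = (0, 288)

v_0 = (1, 0).
v_1 = A·v_0 = (4, 4).
v_2 = A·v_1 = (12, 24).
v_3 = A·v_2 = (24, 96).
v_4 = A·v_3 = (0, 288).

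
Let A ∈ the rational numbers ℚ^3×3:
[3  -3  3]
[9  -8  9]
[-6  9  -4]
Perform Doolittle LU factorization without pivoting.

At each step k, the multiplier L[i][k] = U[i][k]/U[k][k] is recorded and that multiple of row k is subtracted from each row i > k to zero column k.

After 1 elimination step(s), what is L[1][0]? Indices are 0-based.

k=0: U[0][0]=3
  eliminate (1,0): mult=3, new row 1: (0, 1, 0); set L[1][0]=3
  eliminate (2,0): mult=-2, new row 2: (0, 3, 2); set L[2][0]=-2

L[1][0] = 3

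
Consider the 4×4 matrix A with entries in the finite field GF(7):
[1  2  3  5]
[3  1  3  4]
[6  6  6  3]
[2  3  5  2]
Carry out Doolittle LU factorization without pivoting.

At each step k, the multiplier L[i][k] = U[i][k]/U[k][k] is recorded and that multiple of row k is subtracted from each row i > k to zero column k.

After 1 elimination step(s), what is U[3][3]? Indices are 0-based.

[col 0] pivot 1
  R1 -= 3*R0 → (0, 2, 1, 3)  (L[1][0] := 3)
  R2 -= 6*R0 → (0, 1, 2, 1)  (L[2][0] := 6)
  R3 -= 2*R0 → (0, 6, 6, 6)  (L[3][0] := 2)

U[3][3] = 6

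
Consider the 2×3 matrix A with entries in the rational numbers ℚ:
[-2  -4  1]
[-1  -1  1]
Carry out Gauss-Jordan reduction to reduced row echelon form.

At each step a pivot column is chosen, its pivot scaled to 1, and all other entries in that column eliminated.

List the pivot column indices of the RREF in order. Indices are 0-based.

step 1: normalize row 0 (÷-2) = (1, 2, -1/2)
  row 1: subtract -1×row0 = (0, 1, 1/2)
step 2: normalize row 1 (÷1) = (0, 1, 1/2)
  row 0: subtract 2×row1 = (1, 0, -3/2)

pivot columns: 0, 1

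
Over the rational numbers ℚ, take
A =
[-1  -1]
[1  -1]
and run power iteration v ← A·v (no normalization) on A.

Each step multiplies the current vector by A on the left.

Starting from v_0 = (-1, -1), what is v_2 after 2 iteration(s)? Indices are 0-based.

v_0 = (-1, -1).
v_1 = A·v_0 = (2, 0).
v_2 = A·v_1 = (-2, 2).

v_2 = (-2, 2)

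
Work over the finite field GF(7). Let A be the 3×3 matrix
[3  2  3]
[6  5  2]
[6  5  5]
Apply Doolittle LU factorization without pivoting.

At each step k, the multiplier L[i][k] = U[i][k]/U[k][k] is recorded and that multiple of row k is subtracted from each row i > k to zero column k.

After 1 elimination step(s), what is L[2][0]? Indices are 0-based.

L[2][0] = 2

k=0: U[0][0]=3
  eliminate (1,0): mult=2, new row 1: (0, 1, 3); set L[1][0]=2
  eliminate (2,0): mult=2, new row 2: (0, 1, 6); set L[2][0]=2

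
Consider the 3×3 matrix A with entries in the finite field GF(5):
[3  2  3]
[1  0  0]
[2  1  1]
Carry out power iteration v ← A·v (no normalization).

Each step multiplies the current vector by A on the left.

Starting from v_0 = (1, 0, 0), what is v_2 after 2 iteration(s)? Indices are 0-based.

v_0 = (1, 0, 0).
v_1 = A·v_0 = (3, 1, 2).
v_2 = A·v_1 = (2, 3, 4).

v_2 = (2, 3, 4)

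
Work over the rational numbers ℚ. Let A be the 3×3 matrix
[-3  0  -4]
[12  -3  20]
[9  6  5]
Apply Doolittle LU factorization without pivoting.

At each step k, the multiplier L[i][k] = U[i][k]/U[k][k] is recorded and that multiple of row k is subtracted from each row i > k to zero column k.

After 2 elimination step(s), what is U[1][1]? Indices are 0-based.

U[1][1] = -3

k=0: U[0][0]=-3
  eliminate (1,0): mult=-4, new row 1: (0, -3, 4); set L[1][0]=-4
  eliminate (2,0): mult=-3, new row 2: (0, 6, -7); set L[2][0]=-3
k=1: U[1][1]=-3
  eliminate (2,1): mult=-2, new row 2: (0, 0, 1); set L[2][1]=-2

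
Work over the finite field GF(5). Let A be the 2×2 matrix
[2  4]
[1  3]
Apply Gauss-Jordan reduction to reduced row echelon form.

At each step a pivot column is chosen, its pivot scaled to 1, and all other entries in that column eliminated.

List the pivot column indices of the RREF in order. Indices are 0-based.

pivot columns: 0, 1

pivot(0,0)=2: scale R0 → (1, 2)
  clear (1,0): R1 −= (1)R0 → (0, 1)
pivot(1,1)=1: scale R1 → (0, 1)
  clear (0,1): R0 −= (2)R1 → (1, 0)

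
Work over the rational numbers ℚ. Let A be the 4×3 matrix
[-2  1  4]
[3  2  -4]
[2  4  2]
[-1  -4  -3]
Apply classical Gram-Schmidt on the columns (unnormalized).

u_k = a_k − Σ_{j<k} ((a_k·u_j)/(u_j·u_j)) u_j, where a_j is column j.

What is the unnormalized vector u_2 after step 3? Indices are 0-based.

u_2 = (-33/41, -421/410, 31/41, 17/410)

Step 1: u_0 = a_0 = (-2, 3, 2, -1).
Step 2: u_1 = a_1 − (8/9)·u_0 = (25/9, -2/3, 20/9, -28/9).
Step 3: u_2 = a_2 − (-13/18)·u_0 − (248/205)·u_1 = (-33/41, -421/410, 31/41, 17/410).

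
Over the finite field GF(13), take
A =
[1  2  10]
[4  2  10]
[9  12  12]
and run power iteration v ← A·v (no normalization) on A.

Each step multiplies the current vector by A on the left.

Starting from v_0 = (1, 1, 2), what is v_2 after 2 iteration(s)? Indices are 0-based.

v_2 = (5, 9, 6)

v_0 = (1, 1, 2).
v_1 = A·v_0 = (10, 0, 6).
v_2 = A·v_1 = (5, 9, 6).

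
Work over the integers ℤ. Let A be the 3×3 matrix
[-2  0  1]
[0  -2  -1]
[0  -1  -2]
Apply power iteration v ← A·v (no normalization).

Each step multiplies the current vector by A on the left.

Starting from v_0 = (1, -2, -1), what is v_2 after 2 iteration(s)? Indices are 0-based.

v_0 = (1, -2, -1).
v_1 = A·v_0 = (-3, 5, 4).
v_2 = A·v_1 = (10, -14, -13).

v_2 = (10, -14, -13)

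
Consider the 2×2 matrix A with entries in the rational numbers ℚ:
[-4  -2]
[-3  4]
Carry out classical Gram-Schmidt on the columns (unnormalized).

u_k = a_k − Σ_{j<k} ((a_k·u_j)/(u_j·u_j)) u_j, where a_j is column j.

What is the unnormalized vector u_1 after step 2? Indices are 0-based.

Step 1: u_0 = a_0 = (-4, -3).
Step 2: u_1 = a_1 − (-4/25)·u_0 = (-66/25, 88/25).

u_1 = (-66/25, 88/25)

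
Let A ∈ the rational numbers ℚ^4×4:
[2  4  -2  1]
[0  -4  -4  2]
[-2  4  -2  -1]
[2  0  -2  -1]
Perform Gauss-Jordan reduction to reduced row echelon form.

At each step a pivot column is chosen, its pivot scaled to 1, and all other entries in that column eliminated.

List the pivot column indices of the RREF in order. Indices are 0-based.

pivot columns: 0, 1, 2, 3

pivot(0,0)=2: scale R0 → (1, 2, -1, 1/2)
  clear (2,0): R2 −= (-2)R0 → (0, 8, -4, 0)
  clear (3,0): R3 −= (2)R0 → (0, -4, 0, -2)
pivot(1,1)=-4: scale R1 → (0, 1, 1, -1/2)
  clear (0,1): R0 −= (2)R1 → (1, 0, -3, 3/2)
  clear (2,1): R2 −= (8)R1 → (0, 0, -12, 4)
  clear (3,1): R3 −= (-4)R1 → (0, 0, 4, -4)
pivot(2,2)=-12: scale R2 → (0, 0, 1, -1/3)
  clear (0,2): R0 −= (-3)R2 → (1, 0, 0, 1/2)
  clear (1,2): R1 −= (1)R2 → (0, 1, 0, -1/6)
  clear (3,2): R3 −= (4)R2 → (0, 0, 0, -8/3)
pivot(3,3)=-8/3: scale R3 → (0, 0, 0, 1)
  clear (0,3): R0 −= (1/2)R3 → (1, 0, 0, 0)
  clear (1,3): R1 −= (-1/6)R3 → (0, 1, 0, 0)
  clear (2,3): R2 −= (-1/3)R3 → (0, 0, 1, 0)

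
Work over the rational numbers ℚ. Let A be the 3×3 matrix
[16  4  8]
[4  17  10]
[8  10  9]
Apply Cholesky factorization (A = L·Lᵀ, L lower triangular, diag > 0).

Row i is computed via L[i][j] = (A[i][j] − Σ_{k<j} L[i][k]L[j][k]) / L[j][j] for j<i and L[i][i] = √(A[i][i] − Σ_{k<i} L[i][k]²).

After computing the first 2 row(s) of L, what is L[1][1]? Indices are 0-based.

L[1][1] = 4

Step 1: L[0][0] = √(16) = 4.
  L[1][0] = (4) / L[0][0] = 1.
Step 2: L[1][1] = √(16) = 4.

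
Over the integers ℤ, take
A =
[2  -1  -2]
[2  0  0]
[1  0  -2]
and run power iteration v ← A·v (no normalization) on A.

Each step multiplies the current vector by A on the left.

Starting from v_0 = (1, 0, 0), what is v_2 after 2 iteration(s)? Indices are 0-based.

v_0 = (1, 0, 0).
v_1 = A·v_0 = (2, 2, 1).
v_2 = A·v_1 = (0, 4, 0).

v_2 = (0, 4, 0)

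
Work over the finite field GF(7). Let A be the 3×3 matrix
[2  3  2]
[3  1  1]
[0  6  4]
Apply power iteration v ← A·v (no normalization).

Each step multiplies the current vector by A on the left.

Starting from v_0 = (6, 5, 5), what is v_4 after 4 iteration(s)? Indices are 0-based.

v_4 = (5, 0, 0)

v_0 = (6, 5, 5).
v_1 = A·v_0 = (2, 0, 1).
v_2 = A·v_1 = (6, 0, 4).
v_3 = A·v_2 = (6, 1, 2).
v_4 = A·v_3 = (5, 0, 0).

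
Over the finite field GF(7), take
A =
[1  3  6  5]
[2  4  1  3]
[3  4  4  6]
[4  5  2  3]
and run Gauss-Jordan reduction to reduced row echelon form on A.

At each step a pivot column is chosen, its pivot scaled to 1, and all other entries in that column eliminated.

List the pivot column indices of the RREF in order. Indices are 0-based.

step 1: normalize row 0 (÷1) = (1, 3, 6, 5)
  row 1: subtract 2×row0 = (0, 5, 3, 0)
  row 2: subtract 3×row0 = (0, 2, 0, 5)
  row 3: subtract 4×row0 = (0, 0, 6, 4)
step 2: normalize row 1 (÷5) = (0, 1, 2, 0)
  row 0: subtract 3×row1 = (1, 0, 0, 5)
  row 2: subtract 2×row1 = (0, 0, 3, 5)
step 3: normalize row 2 (÷3) = (0, 0, 1, 4)
  row 1: subtract 2×row2 = (0, 1, 0, 6)
  row 3: subtract 6×row2 = (0, 0, 0, 1)
step 4: normalize row 3 (÷1) = (0, 0, 0, 1)
  row 0: subtract 5×row3 = (1, 0, 0, 0)
  row 1: subtract 6×row3 = (0, 1, 0, 0)
  row 2: subtract 4×row3 = (0, 0, 1, 0)

pivot columns: 0, 1, 2, 3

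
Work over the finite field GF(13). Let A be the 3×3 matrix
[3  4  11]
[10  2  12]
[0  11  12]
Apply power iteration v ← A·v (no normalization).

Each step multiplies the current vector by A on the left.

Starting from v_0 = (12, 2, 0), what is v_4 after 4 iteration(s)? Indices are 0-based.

v_4 = (12, 12, 10)

v_0 = (12, 2, 0).
v_1 = A·v_0 = (5, 7, 9).
v_2 = A·v_1 = (12, 3, 3).
v_3 = A·v_2 = (3, 6, 4).
v_4 = A·v_3 = (12, 12, 10).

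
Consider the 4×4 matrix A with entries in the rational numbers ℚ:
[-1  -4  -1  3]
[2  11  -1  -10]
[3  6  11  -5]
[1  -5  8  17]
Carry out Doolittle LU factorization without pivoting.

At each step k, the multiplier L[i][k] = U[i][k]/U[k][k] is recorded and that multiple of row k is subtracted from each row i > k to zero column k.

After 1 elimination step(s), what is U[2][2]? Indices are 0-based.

Step 1: pivot at (0,0) is -1.
  row1 ← row1 − (-2)·row0  ⇒  L[1][0]=-2, U row1=(0, 3, -3, -4)
  row2 ← row2 − (-3)·row0  ⇒  L[2][0]=-3, U row2=(0, -6, 8, 4)
  row3 ← row3 − (-1)·row0  ⇒  L[3][0]=-1, U row3=(0, -9, 7, 20)

U[2][2] = 8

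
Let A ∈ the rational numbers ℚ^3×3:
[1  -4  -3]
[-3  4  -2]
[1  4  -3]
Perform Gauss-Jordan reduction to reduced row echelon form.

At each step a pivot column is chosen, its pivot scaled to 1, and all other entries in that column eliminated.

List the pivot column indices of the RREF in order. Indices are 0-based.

pivot(0,0)=1: scale R0 → (1, -4, -3)
  clear (1,0): R1 −= (-3)R0 → (0, -8, -11)
  clear (2,0): R2 −= (1)R0 → (0, 8, 0)
pivot(1,1)=-8: scale R1 → (0, 1, 11/8)
  clear (0,1): R0 −= (-4)R1 → (1, 0, 5/2)
  clear (2,1): R2 −= (8)R1 → (0, 0, -11)
pivot(2,2)=-11: scale R2 → (0, 0, 1)
  clear (0,2): R0 −= (5/2)R2 → (1, 0, 0)
  clear (1,2): R1 −= (11/8)R2 → (0, 1, 0)

pivot columns: 0, 1, 2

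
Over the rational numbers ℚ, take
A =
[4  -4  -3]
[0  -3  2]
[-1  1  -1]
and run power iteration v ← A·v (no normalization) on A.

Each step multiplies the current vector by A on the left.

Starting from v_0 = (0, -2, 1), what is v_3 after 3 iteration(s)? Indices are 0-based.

v_0 = (0, -2, 1).
v_1 = A·v_0 = (5, 8, -3).
v_2 = A·v_1 = (-3, -30, 6).
v_3 = A·v_2 = (90, 102, -33).

v_3 = (90, 102, -33)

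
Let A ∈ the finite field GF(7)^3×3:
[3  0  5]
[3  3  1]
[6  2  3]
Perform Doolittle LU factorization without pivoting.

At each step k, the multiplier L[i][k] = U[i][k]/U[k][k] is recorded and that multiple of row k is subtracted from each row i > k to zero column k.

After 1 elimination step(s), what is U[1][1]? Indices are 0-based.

k=0: U[0][0]=3
  eliminate (1,0): mult=1, new row 1: (0, 3, 3); set L[1][0]=1
  eliminate (2,0): mult=2, new row 2: (0, 2, 0); set L[2][0]=2

U[1][1] = 3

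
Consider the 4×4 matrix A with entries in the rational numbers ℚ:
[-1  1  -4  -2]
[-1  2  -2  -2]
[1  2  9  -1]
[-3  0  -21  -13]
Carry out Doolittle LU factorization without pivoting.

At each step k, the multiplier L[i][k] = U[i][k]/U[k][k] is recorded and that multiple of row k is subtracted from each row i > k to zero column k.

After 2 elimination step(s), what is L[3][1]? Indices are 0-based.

L[3][1] = -3

[col 0] pivot -1
  R1 -= 1*R0 → (0, 1, 2, 0)  (L[1][0] := 1)
  R2 -= -1*R0 → (0, 3, 5, -3)  (L[2][0] := -1)
  R3 -= 3*R0 → (0, -3, -9, -7)  (L[3][0] := 3)
[col 1] pivot 1
  R2 -= 3*R1 → (0, 0, -1, -3)  (L[2][1] := 3)
  R3 -= -3*R1 → (0, 0, -3, -7)  (L[3][1] := -3)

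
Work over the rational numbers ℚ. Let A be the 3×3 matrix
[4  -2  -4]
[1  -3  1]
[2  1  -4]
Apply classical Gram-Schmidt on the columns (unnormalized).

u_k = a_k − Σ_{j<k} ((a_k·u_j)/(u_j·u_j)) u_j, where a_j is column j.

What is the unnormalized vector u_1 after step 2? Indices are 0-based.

Step 1: u_0 = a_0 = (4, 1, 2).
Step 2: u_1 = a_1 − (-3/7)·u_0 = (-2/7, -18/7, 13/7).

u_1 = (-2/7, -18/7, 13/7)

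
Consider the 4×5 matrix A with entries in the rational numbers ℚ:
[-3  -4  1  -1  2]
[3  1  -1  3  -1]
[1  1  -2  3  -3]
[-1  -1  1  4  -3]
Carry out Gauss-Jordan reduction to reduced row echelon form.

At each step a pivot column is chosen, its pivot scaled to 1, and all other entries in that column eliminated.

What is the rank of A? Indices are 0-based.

rank = 4

pivot(0,0)=-3: scale R0 → (1, 4/3, -1/3, 1/3, -2/3)
  clear (1,0): R1 −= (3)R0 → (0, -3, 0, 2, 1)
  clear (2,0): R2 −= (1)R0 → (0, -1/3, -5/3, 8/3, -7/3)
  clear (3,0): R3 −= (-1)R0 → (0, 1/3, 2/3, 13/3, -11/3)
pivot(1,1)=-3: scale R1 → (0, 1, 0, -2/3, -1/3)
  clear (0,1): R0 −= (4/3)R1 → (1, 0, -1/3, 11/9, -2/9)
  clear (2,1): R2 −= (-1/3)R1 → (0, 0, -5/3, 22/9, -22/9)
  clear (3,1): R3 −= (1/3)R1 → (0, 0, 2/3, 41/9, -32/9)
pivot(2,2)=-5/3: scale R2 → (0, 0, 1, -22/15, 22/15)
  clear (0,2): R0 −= (-1/3)R2 → (1, 0, 0, 11/15, 4/15)
  clear (3,2): R3 −= (2/3)R2 → (0, 0, 0, 83/15, -68/15)
pivot(3,3)=83/15: scale R3 → (0, 0, 0, 1, -68/83)
  clear (0,3): R0 −= (11/15)R3 → (1, 0, 0, 0, 72/83)
  clear (1,3): R1 −= (-2/3)R3 → (0, 1, 0, 0, -73/83)
  clear (2,3): R2 −= (-22/15)R3 → (0, 0, 1, 0, 22/83)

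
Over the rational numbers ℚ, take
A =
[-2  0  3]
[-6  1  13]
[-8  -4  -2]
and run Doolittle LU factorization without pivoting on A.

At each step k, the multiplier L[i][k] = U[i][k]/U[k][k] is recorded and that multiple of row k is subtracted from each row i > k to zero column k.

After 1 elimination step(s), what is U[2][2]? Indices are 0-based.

U[2][2] = -14

[col 0] pivot -2
  R1 -= 3*R0 → (0, 1, 4)  (L[1][0] := 3)
  R2 -= 4*R0 → (0, -4, -14)  (L[2][0] := 4)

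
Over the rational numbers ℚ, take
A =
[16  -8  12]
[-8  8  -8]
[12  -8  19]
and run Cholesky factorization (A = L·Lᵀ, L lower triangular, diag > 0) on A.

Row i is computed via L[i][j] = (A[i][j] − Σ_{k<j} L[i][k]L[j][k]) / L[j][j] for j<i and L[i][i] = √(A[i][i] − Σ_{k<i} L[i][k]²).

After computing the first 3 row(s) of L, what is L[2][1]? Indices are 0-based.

L[2][1] = -1

Step 1: L[0][0] = √(16) = 4.
  L[1][0] = (-8) / L[0][0] = -2.
Step 2: L[1][1] = √(4) = 2.
  L[2][0] = (12) / L[0][0] = 3.
  L[2][1] = (-2) / L[1][1] = -1.
Step 3: L[2][2] = √(9) = 3.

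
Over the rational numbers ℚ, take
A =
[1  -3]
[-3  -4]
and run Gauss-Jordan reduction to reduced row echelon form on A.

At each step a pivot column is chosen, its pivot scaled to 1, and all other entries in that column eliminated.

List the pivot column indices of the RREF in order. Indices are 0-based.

pivot(0,0)=1: scale R0 → (1, -3)
  clear (1,0): R1 −= (-3)R0 → (0, -13)
pivot(1,1)=-13: scale R1 → (0, 1)
  clear (0,1): R0 −= (-3)R1 → (1, 0)

pivot columns: 0, 1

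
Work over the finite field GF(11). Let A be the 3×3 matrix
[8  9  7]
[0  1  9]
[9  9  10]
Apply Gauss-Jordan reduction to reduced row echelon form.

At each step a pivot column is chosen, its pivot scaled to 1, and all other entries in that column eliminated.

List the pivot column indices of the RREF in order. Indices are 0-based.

[1] R0 /= 8  ⇒  (1, 8, 5)
     R2 -= 9·R0  ⇒  (0, 3, 9)
[2] R1 /= 1  ⇒  (0, 1, 9)
     R0 -= 8·R1  ⇒  (1, 0, 10)
     R2 -= 3·R1  ⇒  (0, 0, 4)
[3] R2 /= 4  ⇒  (0, 0, 1)
     R0 -= 10·R2  ⇒  (1, 0, 0)
     R1 -= 9·R2  ⇒  (0, 1, 0)

pivot columns: 0, 1, 2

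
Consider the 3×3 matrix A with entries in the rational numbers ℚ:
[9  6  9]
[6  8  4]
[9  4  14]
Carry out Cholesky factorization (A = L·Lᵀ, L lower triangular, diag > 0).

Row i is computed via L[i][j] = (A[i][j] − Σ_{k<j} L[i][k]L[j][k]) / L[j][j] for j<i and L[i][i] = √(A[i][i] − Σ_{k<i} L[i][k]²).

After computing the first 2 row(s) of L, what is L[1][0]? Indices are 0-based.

Step 1: L[0][0] = √(9) = 3.
  L[1][0] = (6) / L[0][0] = 2.
Step 2: L[1][1] = √(4) = 2.

L[1][0] = 2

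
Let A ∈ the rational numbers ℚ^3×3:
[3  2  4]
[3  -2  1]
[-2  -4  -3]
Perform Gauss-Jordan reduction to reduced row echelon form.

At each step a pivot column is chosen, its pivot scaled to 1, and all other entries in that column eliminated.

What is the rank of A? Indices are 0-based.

rank = 3

step 1: normalize row 0 (÷3) = (1, 2/3, 4/3)
  row 1: subtract 3×row0 = (0, -4, -3)
  row 2: subtract -2×row0 = (0, -8/3, -1/3)
step 2: normalize row 1 (÷-4) = (0, 1, 3/4)
  row 0: subtract 2/3×row1 = (1, 0, 5/6)
  row 2: subtract -8/3×row1 = (0, 0, 5/3)
step 3: normalize row 2 (÷5/3) = (0, 0, 1)
  row 0: subtract 5/6×row2 = (1, 0, 0)
  row 1: subtract 3/4×row2 = (0, 1, 0)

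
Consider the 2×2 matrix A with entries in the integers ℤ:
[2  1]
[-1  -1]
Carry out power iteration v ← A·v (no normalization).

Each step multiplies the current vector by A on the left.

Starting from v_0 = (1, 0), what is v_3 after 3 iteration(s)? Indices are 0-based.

v_0 = (1, 0).
v_1 = A·v_0 = (2, -1).
v_2 = A·v_1 = (3, -1).
v_3 = A·v_2 = (5, -2).

v_3 = (5, -2)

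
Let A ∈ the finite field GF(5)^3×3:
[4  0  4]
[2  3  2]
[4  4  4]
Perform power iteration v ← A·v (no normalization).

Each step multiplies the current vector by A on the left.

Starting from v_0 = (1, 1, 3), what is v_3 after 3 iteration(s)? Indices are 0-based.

v_0 = (1, 1, 3).
v_1 = A·v_0 = (1, 1, 0).
v_2 = A·v_1 = (4, 0, 3).
v_3 = A·v_2 = (3, 4, 3).

v_3 = (3, 4, 3)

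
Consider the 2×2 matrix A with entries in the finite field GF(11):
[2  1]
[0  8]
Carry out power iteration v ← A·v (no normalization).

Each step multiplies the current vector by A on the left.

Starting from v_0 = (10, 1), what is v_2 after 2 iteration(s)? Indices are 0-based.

v_2 = (6, 9)

v_0 = (10, 1).
v_1 = A·v_0 = (10, 8).
v_2 = A·v_1 = (6, 9).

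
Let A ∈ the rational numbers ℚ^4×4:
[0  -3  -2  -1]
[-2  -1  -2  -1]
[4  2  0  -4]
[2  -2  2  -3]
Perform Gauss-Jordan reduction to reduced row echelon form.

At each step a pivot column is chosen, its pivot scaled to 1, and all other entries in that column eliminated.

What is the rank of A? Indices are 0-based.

rank = 4

[1] R0 <-> R1
[1] R0 /= -2  ⇒  (1, 1/2, 1, 1/2)
     R2 -= 4·R0  ⇒  (0, 0, -4, -6)
     R3 -= 2·R0  ⇒  (0, -3, 0, -4)
[2] R1 /= -3  ⇒  (0, 1, 2/3, 1/3)
     R0 -= 1/2·R1  ⇒  (1, 0, 2/3, 1/3)
     R3 -= -3·R1  ⇒  (0, 0, 2, -3)
[3] R2 /= -4  ⇒  (0, 0, 1, 3/2)
     R0 -= 2/3·R2  ⇒  (1, 0, 0, -2/3)
     R1 -= 2/3·R2  ⇒  (0, 1, 0, -2/3)
     R3 -= 2·R2  ⇒  (0, 0, 0, -6)
[4] R3 /= -6  ⇒  (0, 0, 0, 1)
     R0 -= -2/3·R3  ⇒  (1, 0, 0, 0)
     R1 -= -2/3·R3  ⇒  (0, 1, 0, 0)
     R2 -= 3/2·R3  ⇒  (0, 0, 1, 0)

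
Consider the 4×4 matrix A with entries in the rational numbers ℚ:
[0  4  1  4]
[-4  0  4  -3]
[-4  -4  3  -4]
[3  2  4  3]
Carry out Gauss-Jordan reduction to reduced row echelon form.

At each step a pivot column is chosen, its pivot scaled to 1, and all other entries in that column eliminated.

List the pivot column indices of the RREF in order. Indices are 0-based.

pivot columns: 0, 1, 2, 3

pivot(0,0): swap R0↔R1
pivot(0,0)=-4: scale R0 → (1, 0, -1, 3/4)
  clear (2,0): R2 −= (-4)R0 → (0, -4, -1, -1)
  clear (3,0): R3 −= (3)R0 → (0, 2, 7, 3/4)
pivot(1,1)=4: scale R1 → (0, 1, 1/4, 1)
  clear (2,1): R2 −= (-4)R1 → (0, 0, 0, 3)
  clear (3,1): R3 −= (2)R1 → (0, 0, 13/2, -5/4)
pivot(2,2): swap R2↔R3
pivot(2,2)=13/2: scale R2 → (0, 0, 1, -5/26)
  clear (0,2): R0 −= (-1)R2 → (1, 0, 0, 29/52)
  clear (1,2): R1 −= (1/4)R2 → (0, 1, 0, 109/104)
pivot(3,3)=3: scale R3 → (0, 0, 0, 1)
  clear (0,3): R0 −= (29/52)R3 → (1, 0, 0, 0)
  clear (1,3): R1 −= (109/104)R3 → (0, 1, 0, 0)
  clear (2,3): R2 −= (-5/26)R3 → (0, 0, 1, 0)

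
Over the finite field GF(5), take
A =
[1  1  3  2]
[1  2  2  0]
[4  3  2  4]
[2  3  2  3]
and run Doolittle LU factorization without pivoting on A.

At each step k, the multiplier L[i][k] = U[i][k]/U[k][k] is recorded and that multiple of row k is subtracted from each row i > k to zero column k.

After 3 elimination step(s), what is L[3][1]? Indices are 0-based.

L[3][1] = 1

[col 0] pivot 1
  R1 -= 1*R0 → (0, 1, 4, 3)  (L[1][0] := 1)
  R2 -= 4*R0 → (0, 4, 0, 1)  (L[2][0] := 4)
  R3 -= 2*R0 → (0, 1, 1, 4)  (L[3][0] := 2)
[col 1] pivot 1
  R2 -= 4*R1 → (0, 0, 4, 4)  (L[2][1] := 4)
  R3 -= 1*R1 → (0, 0, 2, 1)  (L[3][1] := 1)
[col 2] pivot 4
  R3 -= 3*R2 → (0, 0, 0, 4)  (L[3][2] := 3)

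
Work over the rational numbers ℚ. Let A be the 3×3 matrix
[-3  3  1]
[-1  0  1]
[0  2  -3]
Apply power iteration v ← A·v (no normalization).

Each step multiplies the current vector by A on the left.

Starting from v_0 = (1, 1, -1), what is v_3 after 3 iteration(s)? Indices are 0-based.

v_3 = (-7, -21, 69)

v_0 = (1, 1, -1).
v_1 = A·v_0 = (-1, -2, 5).
v_2 = A·v_1 = (2, 6, -19).
v_3 = A·v_2 = (-7, -21, 69).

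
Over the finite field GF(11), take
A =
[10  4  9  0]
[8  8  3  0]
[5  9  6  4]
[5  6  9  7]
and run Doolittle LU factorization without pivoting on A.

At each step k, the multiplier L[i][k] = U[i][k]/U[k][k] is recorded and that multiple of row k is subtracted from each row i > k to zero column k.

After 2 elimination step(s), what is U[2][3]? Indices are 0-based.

U[2][3] = 4

k=0: U[0][0]=10
  eliminate (1,0): mult=3, new row 1: (0, 7, 9, 0); set L[1][0]=3
  eliminate (2,0): mult=6, new row 2: (0, 7, 7, 4); set L[2][0]=6
  eliminate (3,0): mult=6, new row 3: (0, 4, 10, 7); set L[3][0]=6
k=1: U[1][1]=7
  eliminate (2,1): mult=1, new row 2: (0, 0, 9, 4); set L[2][1]=1
  eliminate (3,1): mult=10, new row 3: (0, 0, 8, 7); set L[3][1]=10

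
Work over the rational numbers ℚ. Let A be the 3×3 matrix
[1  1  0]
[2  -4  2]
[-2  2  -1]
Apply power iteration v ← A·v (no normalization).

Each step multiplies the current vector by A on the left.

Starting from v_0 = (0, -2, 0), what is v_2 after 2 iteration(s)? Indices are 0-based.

v_0 = (0, -2, 0).
v_1 = A·v_0 = (-2, 8, -4).
v_2 = A·v_1 = (6, -44, 24).

v_2 = (6, -44, 24)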